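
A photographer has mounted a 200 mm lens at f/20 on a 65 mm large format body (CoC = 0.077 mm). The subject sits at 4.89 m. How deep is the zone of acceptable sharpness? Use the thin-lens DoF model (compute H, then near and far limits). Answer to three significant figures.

Hyperfocal distance H = f²/(N·c) + f = 200²/(20 × 0.077) + 200 = 40000/1.54 + 200 ≈ 26174.0 mm ≈ 26.17 m.
Near limit Dn = s·(H − f)/(H + s − 2f) = 4890 × (26174.0 − 200) / (26174.0 + 4890 − 2 × 200) = 4890 × 25974.0 / 30664.0 ≈ 4142.1 mm.
Far limit Df = s·(H − f)/(H − s) = 4890 × (26174.0 − 200) / (26174.0 − 4890) = 4890 × 25974.0 / 21284.0 ≈ 5967.5 mm.
Depth of field = Df − Dn = 5967.5 − 4142.1 ≈ 1825.4 mm ≈ 1.83 m.

1.83 m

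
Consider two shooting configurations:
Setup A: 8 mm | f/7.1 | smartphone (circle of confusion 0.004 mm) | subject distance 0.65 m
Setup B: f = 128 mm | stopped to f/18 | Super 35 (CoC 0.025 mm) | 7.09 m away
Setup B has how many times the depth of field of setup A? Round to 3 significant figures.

Setup A: H = 8²/(7.1×0.004) + 8 ≈ 2261.5 mm; DoF = Df − Dn = 908.95 − 505.88 ≈ 403.07 mm.
Setup B: H = 128²/(18×0.025) + 128 ≈ 36536.9 mm; DoF = Df − Dn = 8766.3 − 5951.9 ≈ 2814.4 mm.
Ratio = 2814.4 / 403.07 ≈ 6.98.

6.98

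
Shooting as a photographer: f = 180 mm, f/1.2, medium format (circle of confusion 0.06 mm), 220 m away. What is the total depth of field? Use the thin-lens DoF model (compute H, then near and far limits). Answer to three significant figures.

Hyperfocal distance H = f²/(N·c) + f = 180²/(1.2 × 0.06) + 180 = 32400/0.072 + 180 ≈ 450180.0 mm ≈ 450.2 m.
Near limit Dn = s·(H − f)/(H + s − 2f) = 220000 × (450180.0 − 180) / (450180.0 + 220000 − 2 × 180) = 220000 × 450000.0 / 669820.0 ≈ 147801 mm.
Far limit Df = s·(H − f)/(H − s) = 220000 × (450180.0 − 180) / (450180.0 − 220000) = 220000 × 450000.0 / 230180.0 ≈ 430098 mm.
Depth of field = Df − Dn = 430098 − 147801 ≈ 282297 mm ≈ 282 m.

282 m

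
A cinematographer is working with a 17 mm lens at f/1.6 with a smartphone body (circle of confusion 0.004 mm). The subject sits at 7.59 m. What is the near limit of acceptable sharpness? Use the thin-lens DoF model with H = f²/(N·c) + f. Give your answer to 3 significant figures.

Hyperfocal distance H = f²/(N·c) + f = 17²/(1.6 × 0.004) + 17 = 289/0.0064 + 17 ≈ 45173.2 mm ≈ 45.17 m.
Near limit Dn = s·(H − f)/(H + s − 2f) = 7590 × (45173.2 − 17) / (45173.2 + 7590 − 2 × 17) = 7590 × 45156.2 / 52729.2 ≈ 6499.9 mm ≈ 6.50 m.

6.50 m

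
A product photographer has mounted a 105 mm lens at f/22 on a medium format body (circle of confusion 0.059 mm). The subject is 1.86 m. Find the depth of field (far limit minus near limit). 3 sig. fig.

0.803 m

Hyperfocal distance H = f²/(N·c) + f = 105²/(22 × 0.059) + 105 = 11025/1.298 + 105 ≈ 8598.8 mm ≈ 8.599 m.
Near limit Dn = s·(H − f)/(H + s − 2f) = 1860 × (8598.8 − 105) / (8598.8 + 1860 − 2 × 105) = 1860 × 8493.8 / 10248.8 ≈ 1541.50 mm.
Far limit Df = s·(H − f)/(H − s) = 1860 × (8598.8 − 105) / (8598.8 − 1860) = 1860 × 8493.8 / 6738.8 ≈ 2344.40 mm.
Depth of field = Df − Dn = 2344.40 − 1541.50 ≈ 802.90 mm ≈ 0.803 m.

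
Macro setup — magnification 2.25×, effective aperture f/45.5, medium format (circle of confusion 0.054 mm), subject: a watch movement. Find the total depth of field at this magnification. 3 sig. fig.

0.971 mm

At magnification m, DoF ≈ 2·N_eff·c/m² = 2 × 45.5 × 0.054 / 2.25² = 4.914 / 5.062 ≈ 0.971 mm.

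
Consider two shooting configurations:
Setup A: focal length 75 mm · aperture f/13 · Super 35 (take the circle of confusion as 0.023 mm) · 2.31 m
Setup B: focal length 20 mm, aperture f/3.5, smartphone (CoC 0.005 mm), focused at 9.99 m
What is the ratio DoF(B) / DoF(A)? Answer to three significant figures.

Setup A: H = 75²/(13×0.023) + 75 ≈ 18887.7 mm; DoF = Df − Dn = 2621.43 − 2064.71 ≈ 556.72 mm.
Setup B: H = 20²/(3.5×0.005) + 20 ≈ 22877.1 mm; DoF = Df − Dn = 17719 − 6956 ≈ 10763 mm.
Ratio = 10763 / 556.72 ≈ 19.3.

19.3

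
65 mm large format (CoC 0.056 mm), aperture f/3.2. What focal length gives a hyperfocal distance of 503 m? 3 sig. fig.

300 mm

From H = f²/(N·c) + f, with f ≪ H: f ≈ √(H·N·c) = √(503000 × 3.2 × 0.056) = √90138 ≈ 300.2 mm.
The +f correction barely moves this — solving exactly, f² + N·c·f − N·c·H = 0 ⇒ f = (−N·c + √((N·c)² + 4·N·c·H))/2 = (−0.1792 + √360550)/2 ≈ 300.14 mm, so f ≈ 300 mm.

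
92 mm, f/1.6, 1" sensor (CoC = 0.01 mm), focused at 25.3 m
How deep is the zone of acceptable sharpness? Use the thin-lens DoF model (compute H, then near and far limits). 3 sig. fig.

Hyperfocal distance H = f²/(N·c) + f = 92²/(1.6 × 0.01) + 92 = 8464/0.016 + 92 ≈ 529092.0 mm ≈ 529.1 m.
Near limit Dn = s·(H − f)/(H + s − 2f) = 25300 × (529092.0 − 92) / (529092.0 + 25300 − 2 × 92) = 25300 × 529000.0 / 554208.0 ≈ 24149.2 mm.
Far limit Df = s·(H − f)/(H − s) = 25300 × (529092.0 − 92) / (529092.0 − 25300) = 25300 × 529000.0 / 503792.0 ≈ 26565.9 mm.
Depth of field = Df − Dn = 26565.9 − 24149.2 ≈ 2416.7 mm ≈ 2.42 m.

2.42 m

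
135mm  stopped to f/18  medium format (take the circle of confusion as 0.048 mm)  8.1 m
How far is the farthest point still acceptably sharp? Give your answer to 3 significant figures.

Hyperfocal distance H = f²/(N·c) + f = 135²/(18 × 0.048) + 135 = 18225/0.864 + 135 ≈ 21228.8 mm ≈ 21.23 m.
Far limit Df = s·(H − f)/(H − s) = 8100 × (21228.8 − 135) / (21228.8 − 8100) = 8100 × 21093.8 / 13128.8 ≈ 13014 mm ≈ 13.0 m.

13.0 m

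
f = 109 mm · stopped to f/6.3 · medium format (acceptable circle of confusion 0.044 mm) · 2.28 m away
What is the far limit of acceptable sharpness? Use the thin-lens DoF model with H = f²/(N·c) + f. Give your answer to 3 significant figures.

2.40 m

Hyperfocal distance H = f²/(N·c) + f = 109²/(6.3 × 0.044) + 109 = 11881/0.2772 + 109 ≈ 42969.8 mm ≈ 42.97 m.
Far limit Df = s·(H − f)/(H − s) = 2280 × (42969.8 − 109) / (42969.8 − 2280) = 2280 × 42860.8 / 40689.8 ≈ 2401.6 mm ≈ 2.40 m.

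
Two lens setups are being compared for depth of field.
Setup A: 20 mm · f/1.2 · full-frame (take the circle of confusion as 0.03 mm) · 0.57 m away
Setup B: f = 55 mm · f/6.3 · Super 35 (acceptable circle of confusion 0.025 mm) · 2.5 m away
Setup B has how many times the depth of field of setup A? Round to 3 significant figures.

11.4

Setup A: H = 20²/(1.2×0.03) + 20 ≈ 11131.1 mm; DoF = Df − Dn = 599.684 − 543.116 ≈ 56.568 mm.
Setup B: H = 55²/(6.3×0.025) + 55 ≈ 19261.3 mm; DoF = Df − Dn = 2864.68 − 2217.69 ≈ 646.99 mm.
Ratio = 646.99 / 56.568 ≈ 11.4.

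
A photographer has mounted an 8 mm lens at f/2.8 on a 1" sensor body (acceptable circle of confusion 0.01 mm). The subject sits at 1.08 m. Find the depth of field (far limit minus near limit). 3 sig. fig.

Hyperfocal distance H = f²/(N·c) + f = 8²/(2.8 × 0.01) + 8 = 64/0.028 + 8 ≈ 2293.7 mm ≈ 2.294 m.
Near limit Dn = s·(H − f)/(H + s − 2f) = 1080 × (2293.7 − 8) / (2293.7 + 1080 − 2 × 8) = 1080 × 2285.7 / 3357.7 ≈ 735.2 mm.
Far limit Df = s·(H − f)/(H − s) = 1080 × (2293.7 − 8) / (2293.7 − 1080) = 1080 × 2285.7 / 1213.7 ≈ 2033.9 mm.
Depth of field = Df − Dn = 2033.9 − 735.2 ≈ 1298.7 mm ≈ 1.30 m.

1.30 m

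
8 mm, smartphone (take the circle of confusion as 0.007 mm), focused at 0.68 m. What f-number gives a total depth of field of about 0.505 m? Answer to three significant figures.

Write h = H − f = f²/(N·c). The thin-lens limits are Dn = s·h/(h + (s−f)) and Df = s·h/(h − (s−f)), so DoF = Df − Dn = 2·s·(s−f)·h / (h² − (s−f)²).
That is a quadratic in h: DoF·h² − 2·s·(s−f)·h − DoF·(s−f)² = 0 ⇒ h = (s−f)·(s + √(s² + DoF²)) / DoF = 672 × (680 + √(680² + 505²)) / 505 = 672 × (680 + 847.009) / 505 ≈ 2032.0 mm.
Then N = f²/(c·h) = 8² / (0.007 × 2032.0) = 64 / 14.224 ≈ 4.50.

f/4.50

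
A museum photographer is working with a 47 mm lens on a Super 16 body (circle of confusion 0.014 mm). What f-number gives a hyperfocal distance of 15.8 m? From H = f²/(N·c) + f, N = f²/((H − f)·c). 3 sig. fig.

Rearrange H = f²/(N·c) + f for N: N = f² / ((H − f)·c).
N = 47² / ((15800 − 47) × 0.014) = 2209 / 220.5 ≈ 10.

f/10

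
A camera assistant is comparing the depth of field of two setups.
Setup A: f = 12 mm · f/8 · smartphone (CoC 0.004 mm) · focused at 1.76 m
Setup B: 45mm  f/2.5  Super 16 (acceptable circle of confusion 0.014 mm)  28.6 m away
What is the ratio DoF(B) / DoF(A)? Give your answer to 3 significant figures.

Setup A: H = 12²/(8×0.004) + 12 ≈ 4512.0 mm; DoF = Df − Dn = 2877.9 − 1267.6 ≈ 1610.3 mm.
Setup B: H = 45²/(2.5×0.014) + 45 ≈ 57902.1 mm; DoF = Df − Dn = 56471 − 19149 ≈ 37322 mm.
Ratio = 37322 / 1610.3 ≈ 23.2.

23.2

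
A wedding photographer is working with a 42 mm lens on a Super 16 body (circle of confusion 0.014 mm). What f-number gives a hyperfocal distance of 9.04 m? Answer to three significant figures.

f/14

Rearrange H = f²/(N·c) + f for N: N = f² / ((H − f)·c).
N = 42² / ((9040 − 42) × 0.014) = 1764 / 126.0 ≈ 14.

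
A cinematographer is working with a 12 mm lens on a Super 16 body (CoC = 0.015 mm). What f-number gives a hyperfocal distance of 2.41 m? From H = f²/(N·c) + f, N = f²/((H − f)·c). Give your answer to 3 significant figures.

f/4

Rearrange H = f²/(N·c) + f for N: N = f² / ((H − f)·c).
N = 12² / ((2410 − 12) × 0.015) = 144 / 35.97 ≈ 4.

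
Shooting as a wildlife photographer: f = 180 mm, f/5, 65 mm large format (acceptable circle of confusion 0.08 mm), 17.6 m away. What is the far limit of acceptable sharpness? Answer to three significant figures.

22.4 m

Hyperfocal distance H = f²/(N·c) + f = 180²/(5 × 0.08) + 180 = 32400/0.4 + 180 ≈ 81180.0 mm ≈ 81.18 m.
Far limit Df = s·(H − f)/(H − s) = 17600 × (81180.0 − 180) / (81180.0 − 17600) = 17600 × 81000.0 / 63580.0 ≈ 22422 mm ≈ 22.4 m.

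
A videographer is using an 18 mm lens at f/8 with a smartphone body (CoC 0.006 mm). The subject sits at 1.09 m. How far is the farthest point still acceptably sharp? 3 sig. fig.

1.30 m

Hyperfocal distance H = f²/(N·c) + f = 18²/(8 × 0.006) + 18 = 324/0.048 + 18 ≈ 6768.0 mm ≈ 6.768 m.
Far limit Df = s·(H − f)/(H − s) = 1090 × (6768.0 − 18) / (6768.0 − 1090) = 1090 × 6750.0 / 5678.0 ≈ 1295.8 mm ≈ 1.30 m.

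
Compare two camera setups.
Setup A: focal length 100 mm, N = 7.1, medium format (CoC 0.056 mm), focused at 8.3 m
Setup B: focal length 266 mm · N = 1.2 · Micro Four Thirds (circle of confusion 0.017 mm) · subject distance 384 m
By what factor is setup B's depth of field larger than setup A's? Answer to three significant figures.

14.2

Setup A: H = 100²/(7.1×0.056) + 100 ≈ 25250.9 mm; DoF = Df − Dn = 12315.1 − 6259.3 ≈ 6055.8 mm.
Setup B: H = 266²/(1.2×0.017) + 266 ≈ 3468697.4 mm; DoF = Df − Dn = 431769 − 345748 ≈ 86021 mm.
Ratio = 86021 / 6055.8 ≈ 14.2.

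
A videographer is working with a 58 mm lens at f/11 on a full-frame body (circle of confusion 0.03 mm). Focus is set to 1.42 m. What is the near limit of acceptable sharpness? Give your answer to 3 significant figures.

1.25 m

Hyperfocal distance H = f²/(N·c) + f = 58²/(11 × 0.03) + 58 = 3364/0.33 + 58 ≈ 10251.9 mm ≈ 10.25 m.
Near limit Dn = s·(H − f)/(H + s − 2f) = 1420 × (10251.9 − 58) / (10251.9 + 1420 − 2 × 58) = 1420 × 10193.9 / 11555.9 ≈ 1252.6 mm ≈ 1.25 m.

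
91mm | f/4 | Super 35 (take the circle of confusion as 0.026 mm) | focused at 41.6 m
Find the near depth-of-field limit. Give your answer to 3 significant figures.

Hyperfocal distance H = f²/(N·c) + f = 91²/(4 × 0.026) + 91 = 8281/0.104 + 91 ≈ 79716.0 mm ≈ 79.72 m.
Near limit Dn = s·(H − f)/(H + s − 2f) = 41600 × (79716.0 − 91) / (79716.0 + 41600 − 2 × 91) = 41600 × 79625.0 / 121134.0 ≈ 27345 mm ≈ 27.3 m.

27.3 m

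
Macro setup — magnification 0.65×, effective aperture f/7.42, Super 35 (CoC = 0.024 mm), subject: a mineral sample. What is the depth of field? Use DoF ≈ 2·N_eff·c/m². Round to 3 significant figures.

At magnification m, DoF ≈ 2·N_eff·c/m² = 2 × 7.42 × 0.024 / 0.65² = 0.3562 / 0.4225 ≈ 0.843 mm.

0.843 mm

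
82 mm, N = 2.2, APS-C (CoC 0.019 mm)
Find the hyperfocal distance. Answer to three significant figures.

Hyperfocal distance H = f²/(N·c) + f = 82²/(2.2 × 0.019) + 82 = 6724/0.0418 + 82 ≈ 160943.2 mm ≈ 161 m.

161 m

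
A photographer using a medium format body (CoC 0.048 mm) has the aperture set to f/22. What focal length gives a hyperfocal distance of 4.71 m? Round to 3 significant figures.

From H = f²/(N·c) + f, with f ≪ H: f ≈ √(H·N·c) = √(4710 × 22 × 0.048) = √4973.8 ≈ 70.52 mm.
Exact: f² + N·c·f − N·c·H = 0 ⇒ f = (−N·c + √((N·c)² + 4·N·c·H))/2 = (−1.056 + √19896)/2 ≈ 69.999 mm ≈ 70.0 mm.

70.0 mm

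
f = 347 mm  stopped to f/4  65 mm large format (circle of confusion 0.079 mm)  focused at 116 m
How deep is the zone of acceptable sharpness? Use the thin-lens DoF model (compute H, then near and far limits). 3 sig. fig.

Hyperfocal distance H = f²/(N·c) + f = 347²/(4 × 0.079) + 347 = 120409/0.316 + 347 ≈ 381388.1 mm ≈ 381.4 m.
Near limit Dn = s·(H − f)/(H + s − 2f) = 116000 × (381388.1 − 347) / (381388.1 + 116000 − 2 × 347) = 116000 × 381041.1 / 496694.1 ≈ 88990 mm.
Far limit Df = s·(H − f)/(H − s) = 116000 × (381388.1 − 347) / (381388.1 − 116000) = 116000 × 381041.1 / 265388.1 ≈ 166551 mm.
Depth of field = Df − Dn = 166551 − 88990 ≈ 77561 mm ≈ 77.6 m.

77.6 m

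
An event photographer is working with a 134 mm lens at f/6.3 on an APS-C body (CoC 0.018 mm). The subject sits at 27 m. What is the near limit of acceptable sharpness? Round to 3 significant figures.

23.1 m

Hyperfocal distance H = f²/(N·c) + f = 134²/(6.3 × 0.018) + 134 = 17956/0.1134 + 134 ≈ 158476.2 mm ≈ 158.5 m.
Near limit Dn = s·(H − f)/(H + s − 2f) = 27000 × (158476.2 − 134) / (158476.2 + 27000 − 2 × 134) = 27000 × 158342.2 / 185208.2 ≈ 23083 mm ≈ 23.1 m.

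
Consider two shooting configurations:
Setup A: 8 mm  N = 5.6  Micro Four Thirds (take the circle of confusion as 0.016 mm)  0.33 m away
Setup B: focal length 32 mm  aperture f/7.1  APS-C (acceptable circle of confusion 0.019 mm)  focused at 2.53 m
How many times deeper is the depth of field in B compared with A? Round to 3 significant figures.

Setup A: H = 8²/(5.6×0.016) + 8 ≈ 722.3 mm; DoF = Df − Dn = 600.87 − 227.46 ≈ 373.41 mm.
Setup B: H = 32²/(7.1×0.019) + 32 ≈ 7622.8 mm; DoF = Df − Dn = 3771.0 − 1903.6 ≈ 1867.4 mm.
Ratio = 1867.4 / 373.41 ≈ 5.00.

5.00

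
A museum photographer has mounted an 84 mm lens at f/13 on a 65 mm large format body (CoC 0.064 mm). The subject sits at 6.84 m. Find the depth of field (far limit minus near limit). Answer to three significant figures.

Hyperfocal distance H = f²/(N·c) + f = 84²/(13 × 0.064) + 84 = 7056/0.832 + 84 ≈ 8564.8 mm ≈ 8.565 m.
Near limit Dn = s·(H − f)/(H + s − 2f) = 6840 × (8564.8 − 84) / (8564.8 + 6840 − 2 × 84) = 6840 × 8480.8 / 15236.8 ≈ 3807 mm.
Far limit Df = s·(H − f)/(H − s) = 6840 × (8564.8 − 84) / (8564.8 − 6840) = 6840 × 8480.8 / 1724.8 ≈ 33633 mm.
Depth of field = Df − Dn = 33633 − 3807 ≈ 29826 mm ≈ 29.8 m.

29.8 m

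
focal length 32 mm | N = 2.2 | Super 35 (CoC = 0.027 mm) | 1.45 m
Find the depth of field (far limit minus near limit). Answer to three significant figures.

Hyperfocal distance H = f²/(N·c) + f = 32²/(2.2 × 0.027) + 32 = 1024/0.0594 + 32 ≈ 17271.1 mm ≈ 17.27 m.
Near limit Dn = s·(H − f)/(H + s − 2f) = 1450 × (17271.1 − 32) / (17271.1 + 1450 − 2 × 32) = 1450 × 17239.1 / 18657.1 ≈ 1339.80 mm.
Far limit Df = s·(H − f)/(H − s) = 1450 × (17271.1 − 32) / (17271.1 − 1450) = 1450 × 17239.1 / 15821.1 ≈ 1579.96 mm.
Depth of field = Df − Dn = 1579.96 − 1339.80 ≈ 240.16 mm.

240 mm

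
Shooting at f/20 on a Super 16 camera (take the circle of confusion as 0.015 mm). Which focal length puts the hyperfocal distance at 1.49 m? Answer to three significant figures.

21.0 mm

From H = f²/(N·c) + f, with f ≪ H: f ≈ √(H·N·c) = √(1490 × 20 × 0.015) = √447.00 ≈ 21.14 mm.
Exact: f² + N·c·f − N·c·H = 0 ⇒ f = (−N·c + √((N·c)² + 4·N·c·H))/2 = (−0.3 + √1788.1)/2 ≈ 20.993 mm ≈ 21.0 mm.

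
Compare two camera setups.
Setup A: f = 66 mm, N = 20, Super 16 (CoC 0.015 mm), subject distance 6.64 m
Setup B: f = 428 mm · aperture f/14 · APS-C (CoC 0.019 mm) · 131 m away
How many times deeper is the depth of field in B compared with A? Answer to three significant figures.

6.81

Setup A: H = 66²/(20×0.015) + 66 ≈ 14586.0 mm; DoF = Df − Dn = 12133.5 − 4570.6 ≈ 7562.9 mm.
Setup B: H = 428²/(14×0.019) + 428 ≈ 689089.7 mm; DoF = Df − Dn = 161649 − 110121 ≈ 51528 mm.
Ratio = 51528 / 7562.9 ≈ 6.81.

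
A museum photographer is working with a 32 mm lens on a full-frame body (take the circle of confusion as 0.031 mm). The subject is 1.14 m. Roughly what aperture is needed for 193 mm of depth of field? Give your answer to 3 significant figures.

Write h = H − f = f²/(N·c). The thin-lens limits are Dn = s·h/(h + (s−f)) and Df = s·h/(h − (s−f)), so DoF = Df − Dn = 2·s·(s−f)·h / (h² − (s−f)²).
That is a quadratic in h: DoF·h² − 2·s·(s−f)·h − DoF·(s−f)² = 0 ⇒ h = (s−f)·(s + √(s² + DoF²)) / DoF = 1108 × (1140 + √(1140² + 193²)) / 193 = 1108 × (1140 + 1156.22) / 193 ≈ 13182 mm.
Then N = f²/(c·h) = 32² / (0.031 × 13182) = 1024 / 408.66 ≈ 2.51.

f/2.51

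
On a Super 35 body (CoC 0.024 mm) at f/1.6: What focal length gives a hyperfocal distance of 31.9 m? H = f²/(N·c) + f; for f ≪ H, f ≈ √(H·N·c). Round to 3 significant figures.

From H = f²/(N·c) + f, with f ≪ H: f ≈ √(H·N·c) = √(31900 × 1.6 × 0.024) = √1225.0 ≈ 35.00 mm.
The +f correction barely moves this — solving exactly, f² + N·c·f − N·c·H = 0 ⇒ f = (−N·c + √((N·c)² + 4·N·c·H))/2 = (−0.0384 + √4899.8)/2 ≈ 34.980 mm, so f ≈ 35.0 mm.

35.0 mm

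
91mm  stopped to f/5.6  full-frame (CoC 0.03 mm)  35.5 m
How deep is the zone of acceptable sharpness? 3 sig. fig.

Hyperfocal distance H = f²/(N·c) + f = 91²/(5.6 × 0.03) + 91 = 8281/0.168 + 91 ≈ 49382.7 mm ≈ 49.38 m.
Near limit Dn = s·(H − f)/(H + s − 2f) = 35500 × (49382.7 − 91) / (49382.7 + 35500 − 2 × 91) = 35500 × 49291.7 / 84700.7 ≈ 20659 mm.
Far limit Df = s·(H − f)/(H − s) = 35500 × (49382.7 − 91) / (49382.7 − 35500) = 35500 × 49291.7 / 13882.7 ≈ 126046 mm.
Depth of field = Df − Dn = 126046 − 20659 ≈ 105387 mm ≈ 105 m.

105 m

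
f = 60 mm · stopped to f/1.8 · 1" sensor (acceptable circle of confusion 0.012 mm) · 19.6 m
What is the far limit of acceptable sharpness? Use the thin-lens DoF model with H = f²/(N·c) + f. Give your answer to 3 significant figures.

Hyperfocal distance H = f²/(N·c) + f = 60²/(1.8 × 0.012) + 60 = 3600/0.0216 + 60 ≈ 166726.7 mm ≈ 166.7 m.
Far limit Df = s·(H − f)/(H − s) = 19600 × (166726.7 − 60) / (166726.7 − 19600) = 19600 × 166666.7 / 147126.7 ≈ 22203 mm ≈ 22.2 m.

22.2 m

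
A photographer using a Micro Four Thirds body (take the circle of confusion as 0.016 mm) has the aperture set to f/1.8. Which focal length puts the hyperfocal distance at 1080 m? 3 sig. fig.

176 mm

From H = f²/(N·c) + f, with f ≪ H: f ≈ √(H·N·c) = √(1080000 × 1.8 × 0.016) = √31104 ≈ 176.4 mm.
The +f correction barely moves this — solving exactly, f² + N·c·f − N·c·H = 0 ⇒ f = (−N·c + √((N·c)² + 4·N·c·H))/2 = (−0.0288 + √124416)/2 ≈ 176.35 mm, so f ≈ 176 mm.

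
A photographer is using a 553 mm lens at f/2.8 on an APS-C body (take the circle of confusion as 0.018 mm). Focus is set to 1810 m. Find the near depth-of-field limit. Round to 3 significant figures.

1390 m

Hyperfocal distance H = f²/(N·c) + f = 553²/(2.8 × 0.018) + 553 = 305809/0.0504 + 553 ≈ 6068191.9 mm ≈ 6068 m.
Near limit Dn = s·(H − f)/(H + s − 2f) = 1810000 × (6068191.9 − 553) / (6068191.9 + 1810000 − 2 × 553) = 1810000 × 6067638.9 / 7877085.9 ≈ 1394225 mm ≈ 1390 m.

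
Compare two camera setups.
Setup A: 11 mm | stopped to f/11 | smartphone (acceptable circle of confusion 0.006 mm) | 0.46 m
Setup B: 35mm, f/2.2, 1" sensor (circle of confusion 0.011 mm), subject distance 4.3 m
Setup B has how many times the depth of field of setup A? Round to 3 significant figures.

3.04

Setup A: H = 11²/(11×0.006) + 11 ≈ 1844.3 mm; DoF = Df − Dn = 609.20 − 369.50 ≈ 239.70 mm.
Setup B: H = 35²/(2.2×0.011) + 35 ≈ 50654.8 mm; DoF = Df − Dn = 4695.63 − 3965.85 ≈ 729.78 mm.
Ratio = 729.78 / 239.70 ≈ 3.04.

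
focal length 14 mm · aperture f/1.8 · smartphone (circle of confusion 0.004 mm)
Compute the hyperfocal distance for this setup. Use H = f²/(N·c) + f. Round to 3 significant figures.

Hyperfocal distance H = f²/(N·c) + f = 14²/(1.8 × 0.004) + 14 = 196/0.0072 + 14 ≈ 27236.2 mm ≈ 27.2 m.

27.2 m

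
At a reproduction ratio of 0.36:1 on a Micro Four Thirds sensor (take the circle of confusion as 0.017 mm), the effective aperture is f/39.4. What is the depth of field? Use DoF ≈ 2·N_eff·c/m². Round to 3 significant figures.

At magnification m, DoF ≈ 2·N_eff·c/m² = 2 × 39.4 × 0.017 / 0.36² = 1.34 / 0.1296 ≈ 10.3 mm.

10.3 mm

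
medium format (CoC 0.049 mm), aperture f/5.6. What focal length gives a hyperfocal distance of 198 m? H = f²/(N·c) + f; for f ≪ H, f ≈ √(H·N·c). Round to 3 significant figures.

233 mm

From H = f²/(N·c) + f, with f ≪ H: f ≈ √(H·N·c) = √(198000 × 5.6 × 0.049) = √54331 ≈ 233.1 mm.
The +f correction barely moves this — solving exactly, f² + N·c·f − N·c·H = 0 ⇒ f = (−N·c + √((N·c)² + 4·N·c·H))/2 = (−0.2744 + √217325)/2 ≈ 232.95 mm, so f ≈ 233 mm.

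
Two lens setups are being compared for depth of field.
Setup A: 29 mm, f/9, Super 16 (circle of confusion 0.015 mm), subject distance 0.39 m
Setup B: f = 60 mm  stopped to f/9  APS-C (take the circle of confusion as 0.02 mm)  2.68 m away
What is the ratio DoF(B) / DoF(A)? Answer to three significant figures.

15.8

Setup A: H = 29²/(9×0.015) + 29 ≈ 6258.6 mm; DoF = Df − Dn = 413.990 − 368.638 ≈ 45.352 mm.
Setup B: H = 60²/(9×0.02) + 60 ≈ 20060.0 mm; DoF = Df − Dn = 3084.00 − 2369.58 ≈ 714.42 mm.
Ratio = 714.42 / 45.352 ≈ 15.8.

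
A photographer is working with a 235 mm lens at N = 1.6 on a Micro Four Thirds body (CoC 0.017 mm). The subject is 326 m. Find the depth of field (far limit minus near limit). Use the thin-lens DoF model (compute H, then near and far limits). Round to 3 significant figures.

107 m

Hyperfocal distance H = f²/(N·c) + f = 235²/(1.6 × 0.017) + 235 = 55225/0.0272 + 235 ≈ 2030565.9 mm ≈ 2031 m.
Near limit Dn = s·(H − f)/(H + s − 2f) = 326000 × (2030565.9 − 235) / (2030565.9 + 326000 − 2 × 235) = 326000 × 2030330.9 / 2356095.9 ≈ 280926 mm.
Far limit Df = s·(H − f)/(H − s) = 326000 × (2030565.9 − 235) / (2030565.9 − 326000) = 326000 × 2030330.9 / 1704565.9 ≈ 388303 mm.
Depth of field = Df − Dn = 388303 − 280926 ≈ 107377 mm ≈ 107 m.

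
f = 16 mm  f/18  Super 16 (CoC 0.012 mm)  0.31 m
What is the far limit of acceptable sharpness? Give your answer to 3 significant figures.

412 mm

Hyperfocal distance H = f²/(N·c) + f = 16²/(18 × 0.012) + 16 = 256/0.216 + 16 ≈ 1201.2 mm ≈ 1.201 m.
Far limit Df = s·(H − f)/(H − s) = 310 × (1201.2 − 16) / (1201.2 − 310) = 310 × 1185.2 / 891.2 ≈ 412.27 mm.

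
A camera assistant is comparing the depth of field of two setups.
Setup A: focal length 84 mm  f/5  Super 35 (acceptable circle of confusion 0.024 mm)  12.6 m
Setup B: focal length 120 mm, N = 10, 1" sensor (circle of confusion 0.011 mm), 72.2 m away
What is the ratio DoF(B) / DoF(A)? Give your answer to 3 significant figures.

Setup A: H = 84²/(5×0.024) + 84 ≈ 58884.0 mm; DoF = Df − Dn = 16007.3 − 10388.7 ≈ 5618.6 mm.
Setup B: H = 120²/(10×0.011) + 120 ≈ 131029.1 mm; DoF = Df − Dn = 160663 − 46562 ≈ 114101 mm.
Ratio = 114101 / 5618.6 ≈ 20.3.

20.3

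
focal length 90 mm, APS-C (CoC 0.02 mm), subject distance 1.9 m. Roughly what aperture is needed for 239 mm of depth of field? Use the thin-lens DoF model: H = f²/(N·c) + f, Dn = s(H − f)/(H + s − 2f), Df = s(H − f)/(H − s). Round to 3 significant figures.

f/14

Write h = H − f = f²/(N·c). The thin-lens limits are Dn = s·h/(h + (s−f)) and Df = s·h/(h − (s−f)), so DoF = Df − Dn = 2·s·(s−f)·h / (h² − (s−f)²).
That is a quadratic in h: DoF·h² − 2·s·(s−f)·h − DoF·(s−f)² = 0 ⇒ h = (s−f)·(s + √(s² + DoF²)) / DoF = 1810 × (1900 + √(1900² + 239²)) / 239 = 1810 × (1900 + 1914.97) / 239 ≈ 28892 mm.
Then N = f²/(c·h) = 90² / (0.02 × 28892) = 8100 / 577.83 ≈ 14.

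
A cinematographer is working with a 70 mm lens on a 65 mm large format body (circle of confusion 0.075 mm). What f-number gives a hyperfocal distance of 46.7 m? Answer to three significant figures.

f/1.40

Rearrange H = f²/(N·c) + f for N: N = f² / ((H − f)·c).
N = 70² / ((46700 − 70) × 0.075) = 4900 / 3497 ≈ 1.40.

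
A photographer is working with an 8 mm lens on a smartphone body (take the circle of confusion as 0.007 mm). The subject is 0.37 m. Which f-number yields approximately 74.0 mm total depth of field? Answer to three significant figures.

Write h = H − f = f²/(N·c). The thin-lens limits are Dn = s·h/(h + (s−f)) and Df = s·h/(h − (s−f)), so DoF = Df − Dn = 2·s·(s−f)·h / (h² − (s−f)²).
That is a quadratic in h: DoF·h² − 2·s·(s−f)·h − DoF·(s−f)² = 0 ⇒ h = (s−f)·(s + √(s² + DoF²)) / DoF = 362 × (370 + √(370² + 74²)) / 74 = 362 × (370 + 377.327) / 74 ≈ 3655.8 mm.
Then N = f²/(c·h) = 8² / (0.007 × 3655.8) = 64 / 25.591 ≈ 2.50.

f/2.50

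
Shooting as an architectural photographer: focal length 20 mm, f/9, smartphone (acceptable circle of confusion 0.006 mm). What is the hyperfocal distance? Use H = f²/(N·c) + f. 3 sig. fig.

7.43 m

Hyperfocal distance H = f²/(N·c) + f = 20²/(9 × 0.006) + 20 = 400/0.054 + 20 ≈ 7427.4 mm ≈ 7.43 m.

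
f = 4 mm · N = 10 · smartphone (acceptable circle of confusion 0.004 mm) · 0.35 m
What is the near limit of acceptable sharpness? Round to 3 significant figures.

Hyperfocal distance H = f²/(N·c) + f = 4²/(10 × 0.004) + 4 = 16/0.04 + 4 ≈ 404.0 mm ≈ 0.404 m.
Near limit Dn = s·(H − f)/(H + s − 2f) = 350 × (404.0 − 4) / (404.0 + 350 − 2 × 4) = 350 × 400.0 / 746.0 ≈ 187.67 mm.

188 mm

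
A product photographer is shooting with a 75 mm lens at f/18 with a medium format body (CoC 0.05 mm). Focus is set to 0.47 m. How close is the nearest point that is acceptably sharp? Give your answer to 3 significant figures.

Hyperfocal distance H = f²/(N·c) + f = 75²/(18 × 0.05) + 75 = 5625/0.9 + 75 ≈ 6325.0 mm ≈ 6.325 m.
Near limit Dn = s·(H − f)/(H + s − 2f) = 470 × (6325.0 − 75) / (6325.0 + 470 − 2 × 75) = 470 × 6250.0 / 6645.0 ≈ 442.06 mm.

442 mm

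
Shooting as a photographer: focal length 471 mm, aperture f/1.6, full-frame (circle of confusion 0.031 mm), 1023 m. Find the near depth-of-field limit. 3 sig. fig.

Hyperfocal distance H = f²/(N·c) + f = 471²/(1.6 × 0.031) + 471 = 221841/0.0496 + 471 ≈ 4473071.8 mm ≈ 4473 m.
Near limit Dn = s·(H − f)/(H + s − 2f) = 1023000 × (4473071.8 − 471) / (4473071.8 + 1023000 − 2 × 471) = 1023000 × 4472600.8 / 5495129.8 ≈ 832641 mm ≈ 833 m.

833 m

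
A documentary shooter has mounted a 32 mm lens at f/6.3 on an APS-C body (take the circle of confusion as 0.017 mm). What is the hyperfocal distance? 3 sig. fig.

9.59 m

Hyperfocal distance H = f²/(N·c) + f = 32²/(6.3 × 0.017) + 32 = 1024/0.1071 + 32 ≈ 9593.2 mm ≈ 9.59 m.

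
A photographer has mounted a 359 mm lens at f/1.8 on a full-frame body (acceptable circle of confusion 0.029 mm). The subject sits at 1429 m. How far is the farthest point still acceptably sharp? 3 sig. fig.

Hyperfocal distance H = f²/(N·c) + f = 359²/(1.8 × 0.029) + 359 = 128881/0.0522 + 359 ≈ 2469343.7 mm ≈ 2469 m.
Far limit Df = s·(H − f)/(H − s) = 1429000 × (2469343.7 − 359) / (2469343.7 − 1429000) = 1429000 × 2468984.7 / 1040343.7 ≈ 3391359 mm ≈ 3390 m.

3390 m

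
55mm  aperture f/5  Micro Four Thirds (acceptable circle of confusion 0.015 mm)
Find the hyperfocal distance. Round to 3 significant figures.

Hyperfocal distance H = f²/(N·c) + f = 55²/(5 × 0.015) + 55 = 3025/0.075 + 55 ≈ 40388.3 mm ≈ 40.4 m.

40.4 m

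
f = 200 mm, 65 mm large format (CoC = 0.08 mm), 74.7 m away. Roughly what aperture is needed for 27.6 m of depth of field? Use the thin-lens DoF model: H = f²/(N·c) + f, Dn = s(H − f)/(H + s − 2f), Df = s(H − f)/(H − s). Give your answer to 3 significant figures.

f/1.20

Write h = H − f = f²/(N·c). The thin-lens limits are Dn = s·h/(h + (s−f)) and Df = s·h/(h − (s−f)), so DoF = Df − Dn = 2·s·(s−f)·h / (h² − (s−f)²).
That is a quadratic in h: DoF·h² − 2·s·(s−f)·h − DoF·(s−f)² = 0 ⇒ h = (s−f)·(s + √(s² + DoF²)) / DoF = 74500 × (74700 + √(74700² + 27600²)) / 27600 = 74500 × (74700 + 79635.7) / 27600 ≈ 416595 mm.
Then N = f²/(c·h) = 200² / (0.08 × 416595) = 40000 / 33328 ≈ 1.20.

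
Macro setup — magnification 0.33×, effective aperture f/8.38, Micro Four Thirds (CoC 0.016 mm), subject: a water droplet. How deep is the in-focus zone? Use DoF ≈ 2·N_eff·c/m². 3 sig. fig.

2.46 mm

At magnification m, DoF ≈ 2·N_eff·c/m² = 2 × 8.38 × 0.016 / 0.33² = 0.2682 / 0.1089 ≈ 2.46 mm.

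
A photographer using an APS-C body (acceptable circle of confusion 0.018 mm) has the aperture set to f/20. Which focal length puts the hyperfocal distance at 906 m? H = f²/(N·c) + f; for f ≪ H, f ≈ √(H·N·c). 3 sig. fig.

571 mm

From H = f²/(N·c) + f, with f ≪ H: f ≈ √(H·N·c) = √(906000 × 20 × 0.018) = √326160 ≈ 571.1 mm.
The +f correction barely moves this — solving exactly, f² + N·c·f − N·c·H = 0 ⇒ f = (−N·c + √((N·c)² + 4·N·c·H))/2 = (−0.36 + √1304640)/2 ≈ 570.92 mm, so f ≈ 571 mm.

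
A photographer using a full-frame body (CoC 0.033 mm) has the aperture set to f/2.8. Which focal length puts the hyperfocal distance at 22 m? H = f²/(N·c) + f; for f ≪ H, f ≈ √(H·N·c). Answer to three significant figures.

45.0 mm

From H = f²/(N·c) + f, with f ≪ H: f ≈ √(H·N·c) = √(22000 × 2.8 × 0.033) = √2032.8 ≈ 45.09 mm.
Exact: f² + N·c·f − N·c·H = 0 ⇒ f = (−N·c + √((N·c)² + 4·N·c·H))/2 = (−0.0924 + √8131.2)/2 ≈ 45.040 mm ≈ 45.0 mm.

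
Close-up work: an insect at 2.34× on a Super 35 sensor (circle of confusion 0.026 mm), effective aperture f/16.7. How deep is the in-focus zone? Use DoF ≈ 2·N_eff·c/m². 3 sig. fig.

0.159 mm

At magnification m, DoF ≈ 2·N_eff·c/m² = 2 × 16.7 × 0.026 / 2.34² = 0.8684 / 5.476 ≈ 0.159 mm.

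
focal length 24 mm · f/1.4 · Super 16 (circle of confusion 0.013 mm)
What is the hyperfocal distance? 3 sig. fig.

31.7 m

Hyperfocal distance H = f²/(N·c) + f = 24²/(1.4 × 0.013) + 24 = 576/0.0182 + 24 ≈ 31672.4 mm ≈ 31.7 m.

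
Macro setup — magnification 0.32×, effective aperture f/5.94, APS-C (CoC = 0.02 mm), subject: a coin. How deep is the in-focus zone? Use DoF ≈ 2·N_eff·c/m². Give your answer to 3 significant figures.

At magnification m, DoF ≈ 2·N_eff·c/m² = 2 × 5.94 × 0.02 / 0.32² = 0.2376 / 0.1024 ≈ 2.32 mm.

2.32 mm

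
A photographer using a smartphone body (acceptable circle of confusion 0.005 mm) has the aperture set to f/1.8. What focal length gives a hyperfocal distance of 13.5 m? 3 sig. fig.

11.0 mm

From H = f²/(N·c) + f, with f ≪ H: f ≈ √(H·N·c) = √(13500 × 1.8 × 0.005) = √121.50 ≈ 11.02 mm.
The +f correction barely moves this — solving exactly, f² + N·c·f − N·c·H = 0 ⇒ f = (−N·c + √((N·c)² + 4·N·c·H))/2 = (−0.009 + √486.00)/2 ≈ 11.018 mm, so f ≈ 11.0 mm.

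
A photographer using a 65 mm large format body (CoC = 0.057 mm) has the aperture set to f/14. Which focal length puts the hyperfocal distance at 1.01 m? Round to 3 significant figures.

28.0 mm

From H = f²/(N·c) + f, with f ≪ H: f ≈ √(H·N·c) = √(1010 × 14 × 0.057) = √805.98 ≈ 28.39 mm.
Exact: f² + N·c·f − N·c·H = 0 ⇒ f = (−N·c + √((N·c)² + 4·N·c·H))/2 = (−0.798 + √3224.6)/2 ≈ 27.994 mm ≈ 28.0 mm.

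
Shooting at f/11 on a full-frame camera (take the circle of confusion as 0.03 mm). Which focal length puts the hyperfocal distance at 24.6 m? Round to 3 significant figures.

89.9 mm

From H = f²/(N·c) + f, with f ≪ H: f ≈ √(H·N·c) = √(24600 × 11 × 0.03) = √8118.0 ≈ 90.10 mm.
Exact: f² + N·c·f − N·c·H = 0 ⇒ f = (−N·c + √((N·c)² + 4·N·c·H))/2 = (−0.33 + √32472)/2 ≈ 89.935 mm ≈ 89.9 mm.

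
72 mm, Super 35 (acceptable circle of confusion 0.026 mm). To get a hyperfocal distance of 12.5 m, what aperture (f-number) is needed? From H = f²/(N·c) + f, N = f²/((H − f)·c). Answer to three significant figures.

Rearrange H = f²/(N·c) + f for N: N = f² / ((H − f)·c).
N = 72² / ((12500 − 72) × 0.026) = 5184 / 323.1 ≈ 16.

f/16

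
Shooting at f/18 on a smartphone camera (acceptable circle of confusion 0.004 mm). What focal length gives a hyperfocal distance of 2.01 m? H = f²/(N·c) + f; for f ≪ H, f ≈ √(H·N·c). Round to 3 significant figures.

From H = f²/(N·c) + f, with f ≪ H: f ≈ √(H·N·c) = √(2010 × 18 × 0.004) = √144.72 ≈ 12.03 mm.
The +f correction barely moves this — solving exactly, f² + N·c·f − N·c·H = 0 ⇒ f = (−N·c + √((N·c)² + 4·N·c·H))/2 = (−0.072 + √578.89)/2 ≈ 11.994 mm, so f ≈ 12.0 mm.

12.0 mm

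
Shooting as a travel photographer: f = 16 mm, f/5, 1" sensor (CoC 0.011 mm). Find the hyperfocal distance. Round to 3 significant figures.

4.67 m

Hyperfocal distance H = f²/(N·c) + f = 16²/(5 × 0.011) + 16 = 256/0.055 + 16 ≈ 4670.5 mm ≈ 4.67 m.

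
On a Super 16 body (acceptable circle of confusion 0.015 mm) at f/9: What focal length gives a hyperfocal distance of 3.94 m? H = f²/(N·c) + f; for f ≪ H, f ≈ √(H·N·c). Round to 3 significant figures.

From H = f²/(N·c) + f, with f ≪ H: f ≈ √(H·N·c) = √(3940 × 9 × 0.015) = √531.90 ≈ 23.06 mm.
Exact: f² + N·c·f − N·c·H = 0 ⇒ f = (−N·c + √((N·c)² + 4·N·c·H))/2 = (−0.135 + √2127.6)/2 ≈ 22.996 mm ≈ 23.0 mm.

23.0 mm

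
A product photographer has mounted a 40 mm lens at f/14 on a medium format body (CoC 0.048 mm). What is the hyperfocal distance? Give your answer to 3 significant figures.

Hyperfocal distance H = f²/(N·c) + f = 40²/(14 × 0.048) + 40 = 1600/0.672 + 40 ≈ 2421.0 mm ≈ 2.42 m.

2.42 m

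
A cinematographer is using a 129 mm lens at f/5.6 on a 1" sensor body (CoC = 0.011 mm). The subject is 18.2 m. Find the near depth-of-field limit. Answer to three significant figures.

Hyperfocal distance H = f²/(N·c) + f = 129²/(5.6 × 0.011) + 129 = 16641/0.0616 + 129 ≈ 270275.1 mm ≈ 270.3 m.
Near limit Dn = s·(H − f)/(H + s − 2f) = 18200 × (270275.1 − 129) / (270275.1 + 18200 − 2 × 129) = 18200 × 270146.1 / 288217.1 ≈ 17059 mm ≈ 17.1 m.

17.1 m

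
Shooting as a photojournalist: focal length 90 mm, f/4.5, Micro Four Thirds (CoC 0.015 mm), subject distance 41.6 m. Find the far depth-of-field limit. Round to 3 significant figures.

63.6 m

Hyperfocal distance H = f²/(N·c) + f = 90²/(4.5 × 0.015) + 90 = 8100/0.0675 + 90 ≈ 120090.0 mm ≈ 120.1 m.
Far limit Df = s·(H − f)/(H − s) = 41600 × (120090.0 − 90) / (120090.0 − 41600) = 41600 × 120000.0 / 78490.0 ≈ 63600 mm ≈ 63.6 m.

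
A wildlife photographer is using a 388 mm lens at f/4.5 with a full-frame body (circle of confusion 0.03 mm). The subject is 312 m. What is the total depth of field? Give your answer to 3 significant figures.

Hyperfocal distance H = f²/(N·c) + f = 388²/(4.5 × 0.03) + 388 = 150544/0.135 + 388 ≈ 1115528.7 mm ≈ 1116 m.
Near limit Dn = s·(H − f)/(H + s − 2f) = 312000 × (1115528.7 − 388) / (1115528.7 + 312000 − 2 × 388) = 312000 × 1115140.7 / 1426752.7 ≈ 243857 mm.
Far limit Df = s·(H − f)/(H − s) = 312000 × (1115528.7 − 388) / (1115528.7 − 312000) = 312000 × 1115140.7 / 803528.7 ≈ 432995 mm.
Depth of field = Df − Dn = 432995 − 243857 ≈ 189138 mm ≈ 189 m.

189 m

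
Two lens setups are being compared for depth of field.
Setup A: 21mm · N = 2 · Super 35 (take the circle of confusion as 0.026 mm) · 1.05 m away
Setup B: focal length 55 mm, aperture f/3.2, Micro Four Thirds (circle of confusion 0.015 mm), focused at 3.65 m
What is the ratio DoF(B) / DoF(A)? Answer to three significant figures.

Setup A: H = 21²/(2×0.026) + 21 ≈ 8501.8 mm; DoF = Df − Dn = 1194.99 − 936.39 ≈ 258.60 mm.
Setup B: H = 55²/(3.2×0.015) + 55 ≈ 63075.8 mm; DoF = Df − Dn = 3870.81 − 3453.02 ≈ 417.79 mm.
Ratio = 417.79 / 258.60 ≈ 1.62.

1.62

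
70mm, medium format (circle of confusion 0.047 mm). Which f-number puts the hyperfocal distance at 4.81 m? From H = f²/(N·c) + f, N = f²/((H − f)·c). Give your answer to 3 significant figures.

Rearrange H = f²/(N·c) + f for N: N = f² / ((H − f)·c).
N = 70² / ((4810 − 70) × 0.047) = 4900 / 222.8 ≈ 22.

f/22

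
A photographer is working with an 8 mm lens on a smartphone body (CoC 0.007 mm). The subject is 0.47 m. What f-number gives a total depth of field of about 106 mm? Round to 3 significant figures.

Write h = H − f = f²/(N·c). The thin-lens limits are Dn = s·h/(h + (s−f)) and Df = s·h/(h − (s−f)), so DoF = Df − Dn = 2·s·(s−f)·h / (h² − (s−f)²).
That is a quadratic in h: DoF·h² − 2·s·(s−f)·h − DoF·(s−f)² = 0 ⇒ h = (s−f)·(s + √(s² + DoF²)) / DoF = 462 × (470 + √(470² + 106²)) / 106 = 462 × (470 + 481.805) / 106 ≈ 4148.4 mm.
Then N = f²/(c·h) = 8² / (0.007 × 4148.4) = 64 / 29.039 ≈ 2.20.

f/2.20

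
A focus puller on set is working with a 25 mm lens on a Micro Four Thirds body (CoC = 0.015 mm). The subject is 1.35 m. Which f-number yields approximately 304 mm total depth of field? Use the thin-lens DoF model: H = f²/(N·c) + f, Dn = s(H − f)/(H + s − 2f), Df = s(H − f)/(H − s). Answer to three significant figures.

f/3.50

Write h = H − f = f²/(N·c). The thin-lens limits are Dn = s·h/(h + (s−f)) and Df = s·h/(h − (s−f)), so DoF = Df − Dn = 2·s·(s−f)·h / (h² − (s−f)²).
That is a quadratic in h: DoF·h² − 2·s·(s−f)·h − DoF·(s−f)² = 0 ⇒ h = (s−f)·(s + √(s² + DoF²)) / DoF = 1325 × (1350 + √(1350² + 304²)) / 304 = 1325 × (1350 + 1383.80) / 304 ≈ 11915 mm.
Then N = f²/(c·h) = 25² / (0.015 × 11915) = 625 / 178.73 ≈ 3.50.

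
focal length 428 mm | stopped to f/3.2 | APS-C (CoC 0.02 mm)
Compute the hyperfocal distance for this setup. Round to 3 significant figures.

Hyperfocal distance H = f²/(N·c) + f = 428²/(3.2 × 0.02) + 428 = 183184/0.064 + 428 ≈ 2862678.0 mm ≈ 2860 m.

2860 m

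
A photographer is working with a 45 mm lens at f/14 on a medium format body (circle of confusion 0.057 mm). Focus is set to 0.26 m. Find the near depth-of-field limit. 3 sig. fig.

240 mm

Hyperfocal distance H = f²/(N·c) + f = 45²/(14 × 0.057) + 45 = 2025/0.798 + 45 ≈ 2582.6 mm ≈ 2.583 m.
Near limit Dn = s·(H − f)/(H + s − 2f) = 260 × (2582.6 − 45) / (2582.6 + 260 − 2 × 45) = 260 × 2537.6 / 2752.6 ≈ 239.69 mm.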